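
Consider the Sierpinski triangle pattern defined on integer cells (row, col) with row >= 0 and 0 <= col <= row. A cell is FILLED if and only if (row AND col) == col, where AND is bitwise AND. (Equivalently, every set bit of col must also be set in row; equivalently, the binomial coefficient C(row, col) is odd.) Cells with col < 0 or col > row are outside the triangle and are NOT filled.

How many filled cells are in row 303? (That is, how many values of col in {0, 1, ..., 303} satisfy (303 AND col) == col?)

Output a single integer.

303 in binary = 100101111
popcount(303) = number of 1-bits in 100101111 = 6
A col c satisfies (303 AND c) == c iff every set bit of c is also set in 303; each of the 6 set bits of 303 can independently be on or off in c.
count = 2^6 = 64

Answer: 64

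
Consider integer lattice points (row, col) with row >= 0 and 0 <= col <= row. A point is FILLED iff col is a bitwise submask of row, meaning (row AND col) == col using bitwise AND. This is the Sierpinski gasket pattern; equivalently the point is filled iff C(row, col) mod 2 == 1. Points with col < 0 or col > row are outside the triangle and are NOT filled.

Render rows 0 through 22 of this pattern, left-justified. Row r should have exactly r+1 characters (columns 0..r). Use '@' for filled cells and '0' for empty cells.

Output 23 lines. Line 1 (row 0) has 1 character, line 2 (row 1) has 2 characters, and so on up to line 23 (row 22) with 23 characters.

r0=0: @
r1=1: @@
r2=10: @0@
r3=11: @@@@
r4=100: @000@
r5=101: @@00@@
r6=110: @0@0@0@
r7=111: @@@@@@@@
r8=1000: @0000000@
r9=1001: @@000000@@
r10=1010: @0@00000@0@
r11=1011: @@@@0000@@@@
r12=1100: @000@000@000@
r13=1101: @@00@@00@@00@@
r14=1110: @0@0@0@0@0@0@0@
r15=1111: @@@@@@@@@@@@@@@@
r16=10000: @000000000000000@
r17=10001: @@00000000000000@@
r18=10010: @0@0000000000000@0@
r19=10011: @@@@000000000000@@@@
r20=10100: @000@00000000000@000@
r21=10101: @@00@@0000000000@@00@@
r22=10110: @0@0@0@000000000@0@0@0@

Answer: @
@@
@0@
@@@@
@000@
@@00@@
@0@0@0@
@@@@@@@@
@0000000@
@@000000@@
@0@00000@0@
@@@@0000@@@@
@000@000@000@
@@00@@00@@00@@
@0@0@0@0@0@0@0@
@@@@@@@@@@@@@@@@
@000000000000000@
@@00000000000000@@
@0@0000000000000@0@
@@@@000000000000@@@@
@000@00000000000@000@
@@00@@0000000000@@00@@
@0@0@0@000000000@0@0@0@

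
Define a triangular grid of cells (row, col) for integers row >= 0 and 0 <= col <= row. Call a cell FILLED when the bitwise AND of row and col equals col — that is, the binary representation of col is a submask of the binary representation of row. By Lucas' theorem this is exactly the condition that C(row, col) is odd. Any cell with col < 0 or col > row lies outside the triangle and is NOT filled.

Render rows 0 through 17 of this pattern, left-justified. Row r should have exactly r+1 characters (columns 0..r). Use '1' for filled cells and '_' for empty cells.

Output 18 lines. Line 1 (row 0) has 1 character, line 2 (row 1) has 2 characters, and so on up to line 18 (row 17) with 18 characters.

Answer: 1
11
1_1
1111
1___1
11__11
1_1_1_1
11111111
1_______1
11______11
1_1_____1_1
1111____1111
1___1___1___1
11__11__11__11
1_1_1_1_1_1_1_1
1111111111111111
1_______________1
11______________11

Derivation:
r0=0: 1
r1=1: 11
r2=10: 1_1
r3=11: 1111
r4=100: 1___1
r5=101: 11__11
r6=110: 1_1_1_1
r7=111: 11111111
r8=1000: 1_______1
r9=1001: 11______11
r10=1010: 1_1_____1_1
r11=1011: 1111____1111
r12=1100: 1___1___1___1
r13=1101: 11__11__11__11
r14=1110: 1_1_1_1_1_1_1_1
r15=1111: 1111111111111111
r16=10000: 1_______________1
r17=10001: 11______________11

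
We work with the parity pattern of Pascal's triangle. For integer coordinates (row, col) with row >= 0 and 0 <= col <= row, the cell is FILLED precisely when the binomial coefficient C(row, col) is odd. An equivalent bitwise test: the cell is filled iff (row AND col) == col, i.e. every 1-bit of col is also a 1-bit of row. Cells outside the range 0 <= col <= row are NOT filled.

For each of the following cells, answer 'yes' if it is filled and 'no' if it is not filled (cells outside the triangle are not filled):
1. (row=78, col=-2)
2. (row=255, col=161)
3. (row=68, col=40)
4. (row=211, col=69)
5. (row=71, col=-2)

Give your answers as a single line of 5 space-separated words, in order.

(78,-2): col outside [0, 78] -> not filled
(255,161): row=0b11111111, col=0b10100001, row AND col = 0b10100001 = 161; 161 == 161 -> filled
(68,40): row=0b1000100, col=0b101000, row AND col = 0b0 = 0; 0 != 40 -> empty
(211,69): row=0b11010011, col=0b1000101, row AND col = 0b1000001 = 65; 65 != 69 -> empty
(71,-2): col outside [0, 71] -> not filled

Answer: no yes no no no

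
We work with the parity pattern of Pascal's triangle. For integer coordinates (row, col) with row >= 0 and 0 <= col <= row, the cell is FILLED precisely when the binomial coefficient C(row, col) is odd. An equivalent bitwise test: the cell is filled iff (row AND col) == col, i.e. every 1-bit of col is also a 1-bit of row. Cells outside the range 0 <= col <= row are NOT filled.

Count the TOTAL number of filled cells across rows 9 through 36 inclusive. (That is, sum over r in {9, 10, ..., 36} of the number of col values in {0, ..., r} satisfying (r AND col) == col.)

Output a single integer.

r9=1001 pc2: +4 =4
r10=1010 pc2: +4 =8
r11=1011 pc3: +8 =16
r12=1100 pc2: +4 =20
r13=1101 pc3: +8 =28
r14=1110 pc3: +8 =36
r15=1111 pc4: +16 =52
r16=10000 pc1: +2 =54
r17=10001 pc2: +4 =58
r18=10010 pc2: +4 =62
r19=10011 pc3: +8 =70
r20=10100 pc2: +4 =74
r21=10101 pc3: +8 =82
r22=10110 pc3: +8 =90
r23=10111 pc4: +16 =106
r24=11000 pc2: +4 =110
r25=11001 pc3: +8 =118
r26=11010 pc3: +8 =126
r27=11011 pc4: +16 =142
r28=11100 pc3: +8 =150
r29=11101 pc4: +16 =166
r30=11110 pc4: +16 =182
r31=11111 pc5: +32 =214
r32=100000 pc1: +2 =216
r33=100001 pc2: +4 =220
r34=100010 pc2: +4 =224
r35=100011 pc3: +8 =232
r36=100100 pc2: +4 =236

Answer: 236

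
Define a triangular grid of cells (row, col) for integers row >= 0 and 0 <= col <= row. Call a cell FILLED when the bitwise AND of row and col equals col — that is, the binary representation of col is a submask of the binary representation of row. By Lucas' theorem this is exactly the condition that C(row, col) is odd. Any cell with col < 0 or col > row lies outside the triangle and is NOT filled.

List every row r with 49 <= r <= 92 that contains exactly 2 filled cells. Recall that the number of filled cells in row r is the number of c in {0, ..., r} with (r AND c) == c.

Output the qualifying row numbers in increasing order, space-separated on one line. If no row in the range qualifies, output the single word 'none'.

Answer: 64

Derivation:
Row r has 2^popcount(r) filled cells, so we need popcount(r) = log2(2) = 1.
Scan r = 49..92 and keep those with exactly 1 one-bits:
r=49=110001 popcount=3 -> skip
r=50=110010 popcount=3 -> skip
r=51=110011 popcount=4 -> skip
r=52=110100 popcount=3 -> skip
r=53=110101 popcount=4 -> skip
r=54=110110 popcount=4 -> skip
r=55=110111 popcount=5 -> skip
r=56=111000 popcount=3 -> skip
r=57=111001 popcount=4 -> skip
r=58=111010 popcount=4 -> skip
r=59=111011 popcount=5 -> skip
r=60=111100 popcount=4 -> skip
r=61=111101 popcount=5 -> skip
r=62=111110 popcount=5 -> skip
r=63=111111 popcount=6 -> skip
r=64=1000000 popcount=1 -> KEEP
r=65=1000001 popcount=2 -> skip
r=66=1000010 popcount=2 -> skip
r=67=1000011 popcount=3 -> skip
r=68=1000100 popcount=2 -> skip
r=69=1000101 popcount=3 -> skip
r=70=1000110 popcount=3 -> skip
r=71=1000111 popcount=4 -> skip
r=72=1001000 popcount=2 -> skip
r=73=1001001 popcount=3 -> skip
r=74=1001010 popcount=3 -> skip
r=75=1001011 popcount=4 -> skip
r=76=1001100 popcount=3 -> skip
r=77=1001101 popcount=4 -> skip
r=78=1001110 popcount=4 -> skip
r=79=1001111 popcount=5 -> skip
r=80=1010000 popcount=2 -> skip
r=81=1010001 popcount=3 -> skip
r=82=1010010 popcount=3 -> skip
r=83=1010011 popcount=4 -> skip
r=84=1010100 popcount=3 -> skip
r=85=1010101 popcount=4 -> skip
r=86=1010110 popcount=4 -> skip
r=87=1010111 popcount=5 -> skip
r=88=1011000 popcount=3 -> skip
r=89=1011001 popcount=4 -> skip
r=90=1011010 popcount=4 -> skip
r=91=1011011 popcount=5 -> skip
r=92=1011100 popcount=4 -> skip
Kept rows: 64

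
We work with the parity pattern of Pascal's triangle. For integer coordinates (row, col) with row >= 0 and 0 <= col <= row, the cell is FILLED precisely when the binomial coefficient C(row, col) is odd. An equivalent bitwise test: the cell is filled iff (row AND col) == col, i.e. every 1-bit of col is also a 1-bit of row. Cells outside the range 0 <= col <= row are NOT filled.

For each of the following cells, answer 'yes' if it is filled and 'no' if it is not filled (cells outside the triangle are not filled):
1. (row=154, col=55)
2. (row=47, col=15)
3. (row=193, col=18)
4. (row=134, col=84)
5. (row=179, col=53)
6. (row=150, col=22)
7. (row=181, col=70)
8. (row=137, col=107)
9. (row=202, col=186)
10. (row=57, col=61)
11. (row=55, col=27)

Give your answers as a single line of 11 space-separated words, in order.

(154,55): row=0b10011010, col=0b110111, row AND col = 0b10010 = 18; 18 != 55 -> empty
(47,15): row=0b101111, col=0b1111, row AND col = 0b1111 = 15; 15 == 15 -> filled
(193,18): row=0b11000001, col=0b10010, row AND col = 0b0 = 0; 0 != 18 -> empty
(134,84): row=0b10000110, col=0b1010100, row AND col = 0b100 = 4; 4 != 84 -> empty
(179,53): row=0b10110011, col=0b110101, row AND col = 0b110001 = 49; 49 != 53 -> empty
(150,22): row=0b10010110, col=0b10110, row AND col = 0b10110 = 22; 22 == 22 -> filled
(181,70): row=0b10110101, col=0b1000110, row AND col = 0b100 = 4; 4 != 70 -> empty
(137,107): row=0b10001001, col=0b1101011, row AND col = 0b1001 = 9; 9 != 107 -> empty
(202,186): row=0b11001010, col=0b10111010, row AND col = 0b10001010 = 138; 138 != 186 -> empty
(57,61): col outside [0, 57] -> not filled
(55,27): row=0b110111, col=0b11011, row AND col = 0b10011 = 19; 19 != 27 -> empty

Answer: no yes no no no yes no no no no no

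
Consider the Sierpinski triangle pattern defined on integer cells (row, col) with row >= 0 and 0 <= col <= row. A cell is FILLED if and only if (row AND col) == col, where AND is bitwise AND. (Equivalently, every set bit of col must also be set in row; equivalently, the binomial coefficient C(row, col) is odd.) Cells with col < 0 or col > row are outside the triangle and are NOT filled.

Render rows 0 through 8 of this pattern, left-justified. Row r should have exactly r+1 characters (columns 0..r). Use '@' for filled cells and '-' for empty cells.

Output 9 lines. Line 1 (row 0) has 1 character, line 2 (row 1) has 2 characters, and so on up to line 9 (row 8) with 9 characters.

r0=0: @
r1=1: @@
r2=10: @-@
r3=11: @@@@
r4=100: @---@
r5=101: @@--@@
r6=110: @-@-@-@
r7=111: @@@@@@@@
r8=1000: @-------@

Answer: @
@@
@-@
@@@@
@---@
@@--@@
@-@-@-@
@@@@@@@@
@-------@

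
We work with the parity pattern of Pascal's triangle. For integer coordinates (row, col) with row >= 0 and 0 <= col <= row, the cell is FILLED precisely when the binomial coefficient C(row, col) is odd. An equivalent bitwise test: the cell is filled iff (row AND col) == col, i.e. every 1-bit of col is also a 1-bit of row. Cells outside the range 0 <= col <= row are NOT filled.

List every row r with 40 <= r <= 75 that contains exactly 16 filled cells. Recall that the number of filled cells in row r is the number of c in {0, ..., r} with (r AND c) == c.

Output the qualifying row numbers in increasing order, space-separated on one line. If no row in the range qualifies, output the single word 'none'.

Row r has 2^popcount(r) filled cells, so we need popcount(r) = log2(16) = 4.
Scan r = 40..75 and keep those with exactly 4 one-bits:
r=40=101000 popcount=2 -> skip
r=41=101001 popcount=3 -> skip
r=42=101010 popcount=3 -> skip
r=43=101011 popcount=4 -> KEEP
r=44=101100 popcount=3 -> skip
r=45=101101 popcount=4 -> KEEP
r=46=101110 popcount=4 -> KEEP
r=47=101111 popcount=5 -> skip
r=48=110000 popcount=2 -> skip
r=49=110001 popcount=3 -> skip
r=50=110010 popcount=3 -> skip
r=51=110011 popcount=4 -> KEEP
r=52=110100 popcount=3 -> skip
r=53=110101 popcount=4 -> KEEP
r=54=110110 popcount=4 -> KEEP
r=55=110111 popcount=5 -> skip
r=56=111000 popcount=3 -> skip
r=57=111001 popcount=4 -> KEEP
r=58=111010 popcount=4 -> KEEP
r=59=111011 popcount=5 -> skip
r=60=111100 popcount=4 -> KEEP
r=61=111101 popcount=5 -> skip
r=62=111110 popcount=5 -> skip
r=63=111111 popcount=6 -> skip
r=64=1000000 popcount=1 -> skip
r=65=1000001 popcount=2 -> skip
r=66=1000010 popcount=2 -> skip
r=67=1000011 popcount=3 -> skip
r=68=1000100 popcount=2 -> skip
r=69=1000101 popcount=3 -> skip
r=70=1000110 popcount=3 -> skip
r=71=1000111 popcount=4 -> KEEP
r=72=1001000 popcount=2 -> skip
r=73=1001001 popcount=3 -> skip
r=74=1001010 popcount=3 -> skip
r=75=1001011 popcount=4 -> KEEP
Kept rows: 43 45 46 51 53 54 57 58 60 71 75

Answer: 43 45 46 51 53 54 57 58 60 71 75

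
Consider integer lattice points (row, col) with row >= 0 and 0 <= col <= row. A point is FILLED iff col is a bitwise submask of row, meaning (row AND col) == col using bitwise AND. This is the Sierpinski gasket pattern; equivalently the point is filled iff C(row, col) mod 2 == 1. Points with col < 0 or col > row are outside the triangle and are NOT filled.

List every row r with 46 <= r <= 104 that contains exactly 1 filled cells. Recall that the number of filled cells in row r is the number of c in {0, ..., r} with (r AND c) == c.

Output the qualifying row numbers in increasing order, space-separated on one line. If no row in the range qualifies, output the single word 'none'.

Answer: none

Derivation:
Row r has 2^popcount(r) filled cells, so we need popcount(r) = log2(1) = 0.
Scan r = 46..104 and keep those with exactly 0 one-bits:
r=46=101110 popcount=4 -> skip
r=47=101111 popcount=5 -> skip
r=48=110000 popcount=2 -> skip
r=49=110001 popcount=3 -> skip
r=50=110010 popcount=3 -> skip
r=51=110011 popcount=4 -> skip
r=52=110100 popcount=3 -> skip
r=53=110101 popcount=4 -> skip
r=54=110110 popcount=4 -> skip
r=55=110111 popcount=5 -> skip
r=56=111000 popcount=3 -> skip
r=57=111001 popcount=4 -> skip
r=58=111010 popcount=4 -> skip
r=59=111011 popcount=5 -> skip
r=60=111100 popcount=4 -> skip
r=61=111101 popcount=5 -> skip
r=62=111110 popcount=5 -> skip
r=63=111111 popcount=6 -> skip
r=64=1000000 popcount=1 -> skip
r=65=1000001 popcount=2 -> skip
r=66=1000010 popcount=2 -> skip
r=67=1000011 popcount=3 -> skip
r=68=1000100 popcount=2 -> skip
r=69=1000101 popcount=3 -> skip
r=70=1000110 popcount=3 -> skip
r=71=1000111 popcount=4 -> skip
r=72=1001000 popcount=2 -> skip
r=73=1001001 popcount=3 -> skip
r=74=1001010 popcount=3 -> skip
r=75=1001011 popcount=4 -> skip
r=76=1001100 popcount=3 -> skip
r=77=1001101 popcount=4 -> skip
r=78=1001110 popcount=4 -> skip
r=79=1001111 popcount=5 -> skip
r=80=1010000 popcount=2 -> skip
r=81=1010001 popcount=3 -> skip
r=82=1010010 popcount=3 -> skip
r=83=1010011 popcount=4 -> skip
r=84=1010100 popcount=3 -> skip
r=85=1010101 popcount=4 -> skip
r=86=1010110 popcount=4 -> skip
r=87=1010111 popcount=5 -> skip
r=88=1011000 popcount=3 -> skip
r=89=1011001 popcount=4 -> skip
r=90=1011010 popcount=4 -> skip
r=91=1011011 popcount=5 -> skip
r=92=1011100 popcount=4 -> skip
r=93=1011101 popcount=5 -> skip
r=94=1011110 popcount=5 -> skip
r=95=1011111 popcount=6 -> skip
r=96=1100000 popcount=2 -> skip
r=97=1100001 popcount=3 -> skip
r=98=1100010 popcount=3 -> skip
r=99=1100011 popcount=4 -> skip
r=100=1100100 popcount=3 -> skip
r=101=1100101 popcount=4 -> skip
r=102=1100110 popcount=4 -> skip
r=103=1100111 popcount=5 -> skip
r=104=1101000 popcount=3 -> skip
Kept rows: none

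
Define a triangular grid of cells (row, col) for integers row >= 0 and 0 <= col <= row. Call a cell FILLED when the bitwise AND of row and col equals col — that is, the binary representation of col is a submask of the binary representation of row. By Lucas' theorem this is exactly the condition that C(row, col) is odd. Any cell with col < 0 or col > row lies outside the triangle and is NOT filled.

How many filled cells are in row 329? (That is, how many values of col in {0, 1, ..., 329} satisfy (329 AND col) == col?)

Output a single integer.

329 in binary = 101001001
popcount(329) = number of 1-bits in 101001001 = 4
A col c satisfies (329 AND c) == c iff every set bit of c is also set in 329; each of the 4 set bits of 329 can independently be on or off in c.
count = 2^4 = 16

Answer: 16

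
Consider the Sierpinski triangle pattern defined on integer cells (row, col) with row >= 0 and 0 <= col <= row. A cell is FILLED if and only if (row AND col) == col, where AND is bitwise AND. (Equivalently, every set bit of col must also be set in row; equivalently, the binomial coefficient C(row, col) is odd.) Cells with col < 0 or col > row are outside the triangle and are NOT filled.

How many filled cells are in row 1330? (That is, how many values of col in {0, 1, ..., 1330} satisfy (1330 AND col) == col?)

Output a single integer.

Answer: 32

Derivation:
1330 in binary = 10100110010
popcount(1330) = number of 1-bits in 10100110010 = 5
A col c satisfies (1330 AND c) == c iff every set bit of c is also set in 1330; each of the 5 set bits of 1330 can independently be on or off in c.
count = 2^5 = 32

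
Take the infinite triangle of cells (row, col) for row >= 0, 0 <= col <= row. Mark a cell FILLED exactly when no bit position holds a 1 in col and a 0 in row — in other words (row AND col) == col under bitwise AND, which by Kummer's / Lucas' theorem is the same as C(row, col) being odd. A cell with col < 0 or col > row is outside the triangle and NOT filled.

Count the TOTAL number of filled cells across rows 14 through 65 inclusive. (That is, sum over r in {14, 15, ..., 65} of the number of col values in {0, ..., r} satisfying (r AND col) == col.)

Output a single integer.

Answer: 678

Derivation:
r14=1110 pc3: +8 =8
r15=1111 pc4: +16 =24
r16=10000 pc1: +2 =26
r17=10001 pc2: +4 =30
r18=10010 pc2: +4 =34
r19=10011 pc3: +8 =42
r20=10100 pc2: +4 =46
r21=10101 pc3: +8 =54
r22=10110 pc3: +8 =62
r23=10111 pc4: +16 =78
r24=11000 pc2: +4 =82
r25=11001 pc3: +8 =90
r26=11010 pc3: +8 =98
r27=11011 pc4: +16 =114
r28=11100 pc3: +8 =122
r29=11101 pc4: +16 =138
r30=11110 pc4: +16 =154
r31=11111 pc5: +32 =186
r32=100000 pc1: +2 =188
r33=100001 pc2: +4 =192
r34=100010 pc2: +4 =196
r35=100011 pc3: +8 =204
r36=100100 pc2: +4 =208
r37=100101 pc3: +8 =216
r38=100110 pc3: +8 =224
r39=100111 pc4: +16 =240
r40=101000 pc2: +4 =244
r41=101001 pc3: +8 =252
r42=101010 pc3: +8 =260
r43=101011 pc4: +16 =276
r44=101100 pc3: +8 =284
r45=101101 pc4: +16 =300
r46=101110 pc4: +16 =316
r47=101111 pc5: +32 =348
r48=110000 pc2: +4 =352
r49=110001 pc3: +8 =360
r50=110010 pc3: +8 =368
r51=110011 pc4: +16 =384
r52=110100 pc3: +8 =392
r53=110101 pc4: +16 =408
r54=110110 pc4: +16 =424
r55=110111 pc5: +32 =456
r56=111000 pc3: +8 =464
r57=111001 pc4: +16 =480
r58=111010 pc4: +16 =496
r59=111011 pc5: +32 =528
r60=111100 pc4: +16 =544
r61=111101 pc5: +32 =576
r62=111110 pc5: +32 =608
r63=111111 pc6: +64 =672
r64=1000000 pc1: +2 =674
r65=1000001 pc2: +4 =678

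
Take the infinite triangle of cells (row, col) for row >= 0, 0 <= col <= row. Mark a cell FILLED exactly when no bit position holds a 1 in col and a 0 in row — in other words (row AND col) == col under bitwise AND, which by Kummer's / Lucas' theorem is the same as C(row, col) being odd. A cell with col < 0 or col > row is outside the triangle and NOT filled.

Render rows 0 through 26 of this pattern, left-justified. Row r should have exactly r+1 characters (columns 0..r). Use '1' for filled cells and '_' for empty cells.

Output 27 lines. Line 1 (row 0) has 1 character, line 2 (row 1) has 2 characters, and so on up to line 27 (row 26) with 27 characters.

Answer: 1
11
1_1
1111
1___1
11__11
1_1_1_1
11111111
1_______1
11______11
1_1_____1_1
1111____1111
1___1___1___1
11__11__11__11
1_1_1_1_1_1_1_1
1111111111111111
1_______________1
11______________11
1_1_____________1_1
1111____________1111
1___1___________1___1
11__11__________11__11
1_1_1_1_________1_1_1_1
11111111________11111111
1_______1_______1_______1
11______11______11______11
1_1_____1_1_____1_1_____1_1

Derivation:
r0=0: 1
r1=1: 11
r2=10: 1_1
r3=11: 1111
r4=100: 1___1
r5=101: 11__11
r6=110: 1_1_1_1
r7=111: 11111111
r8=1000: 1_______1
r9=1001: 11______11
r10=1010: 1_1_____1_1
r11=1011: 1111____1111
r12=1100: 1___1___1___1
r13=1101: 11__11__11__11
r14=1110: 1_1_1_1_1_1_1_1
r15=1111: 1111111111111111
r16=10000: 1_______________1
r17=10001: 11______________11
r18=10010: 1_1_____________1_1
r19=10011: 1111____________1111
r20=10100: 1___1___________1___1
r21=10101: 11__11__________11__11
r22=10110: 1_1_1_1_________1_1_1_1
r23=10111: 11111111________11111111
r24=11000: 1_______1_______1_______1
r25=11001: 11______11______11______11
r26=11010: 1_1_____1_1_____1_1_____1_1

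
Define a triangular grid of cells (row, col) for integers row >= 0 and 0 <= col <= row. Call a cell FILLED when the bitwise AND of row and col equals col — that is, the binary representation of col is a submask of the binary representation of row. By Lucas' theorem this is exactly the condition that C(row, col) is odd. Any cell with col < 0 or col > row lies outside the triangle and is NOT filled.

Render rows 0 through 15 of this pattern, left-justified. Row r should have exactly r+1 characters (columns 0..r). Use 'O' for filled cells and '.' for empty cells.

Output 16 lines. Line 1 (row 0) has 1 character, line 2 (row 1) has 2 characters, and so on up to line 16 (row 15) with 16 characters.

r0=0: O
r1=1: OO
r2=10: O.O
r3=11: OOOO
r4=100: O...O
r5=101: OO..OO
r6=110: O.O.O.O
r7=111: OOOOOOOO
r8=1000: O.......O
r9=1001: OO......OO
r10=1010: O.O.....O.O
r11=1011: OOOO....OOOO
r12=1100: O...O...O...O
r13=1101: OO..OO..OO..OO
r14=1110: O.O.O.O.O.O.O.O
r15=1111: OOOOOOOOOOOOOOOO

Answer: O
OO
O.O
OOOO
O...O
OO..OO
O.O.O.O
OOOOOOOO
O.......O
OO......OO
O.O.....O.O
OOOO....OOOO
O...O...O...O
OO..OO..OO..OO
O.O.O.O.O.O.O.O
OOOOOOOOOOOOOOOO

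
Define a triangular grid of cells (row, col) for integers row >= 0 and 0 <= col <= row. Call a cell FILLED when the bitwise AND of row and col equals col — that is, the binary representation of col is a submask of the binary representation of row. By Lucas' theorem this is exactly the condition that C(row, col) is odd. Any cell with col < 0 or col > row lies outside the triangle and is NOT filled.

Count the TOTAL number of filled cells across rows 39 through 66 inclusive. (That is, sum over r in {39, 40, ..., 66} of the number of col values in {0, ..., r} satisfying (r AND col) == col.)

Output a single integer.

r39=100111 pc4: +16 =16
r40=101000 pc2: +4 =20
r41=101001 pc3: +8 =28
r42=101010 pc3: +8 =36
r43=101011 pc4: +16 =52
r44=101100 pc3: +8 =60
r45=101101 pc4: +16 =76
r46=101110 pc4: +16 =92
r47=101111 pc5: +32 =124
r48=110000 pc2: +4 =128
r49=110001 pc3: +8 =136
r50=110010 pc3: +8 =144
r51=110011 pc4: +16 =160
r52=110100 pc3: +8 =168
r53=110101 pc4: +16 =184
r54=110110 pc4: +16 =200
r55=110111 pc5: +32 =232
r56=111000 pc3: +8 =240
r57=111001 pc4: +16 =256
r58=111010 pc4: +16 =272
r59=111011 pc5: +32 =304
r60=111100 pc4: +16 =320
r61=111101 pc5: +32 =352
r62=111110 pc5: +32 =384
r63=111111 pc6: +64 =448
r64=1000000 pc1: +2 =450
r65=1000001 pc2: +4 =454
r66=1000010 pc2: +4 =458

Answer: 458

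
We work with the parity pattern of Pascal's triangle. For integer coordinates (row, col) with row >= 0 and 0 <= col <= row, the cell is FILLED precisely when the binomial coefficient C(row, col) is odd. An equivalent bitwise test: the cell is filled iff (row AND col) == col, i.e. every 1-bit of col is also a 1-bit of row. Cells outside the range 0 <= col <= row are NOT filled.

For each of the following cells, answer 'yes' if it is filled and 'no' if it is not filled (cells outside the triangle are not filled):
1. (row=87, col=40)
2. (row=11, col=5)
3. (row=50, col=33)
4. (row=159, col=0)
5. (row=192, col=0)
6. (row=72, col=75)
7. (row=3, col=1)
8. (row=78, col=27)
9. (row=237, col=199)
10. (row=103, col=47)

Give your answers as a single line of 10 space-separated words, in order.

Answer: no no no yes yes no yes no no no

Derivation:
(87,40): row=0b1010111, col=0b101000, row AND col = 0b0 = 0; 0 != 40 -> empty
(11,5): row=0b1011, col=0b101, row AND col = 0b1 = 1; 1 != 5 -> empty
(50,33): row=0b110010, col=0b100001, row AND col = 0b100000 = 32; 32 != 33 -> empty
(159,0): row=0b10011111, col=0b0, row AND col = 0b0 = 0; 0 == 0 -> filled
(192,0): row=0b11000000, col=0b0, row AND col = 0b0 = 0; 0 == 0 -> filled
(72,75): col outside [0, 72] -> not filled
(3,1): row=0b11, col=0b1, row AND col = 0b1 = 1; 1 == 1 -> filled
(78,27): row=0b1001110, col=0b11011, row AND col = 0b1010 = 10; 10 != 27 -> empty
(237,199): row=0b11101101, col=0b11000111, row AND col = 0b11000101 = 197; 197 != 199 -> empty
(103,47): row=0b1100111, col=0b101111, row AND col = 0b100111 = 39; 39 != 47 -> empty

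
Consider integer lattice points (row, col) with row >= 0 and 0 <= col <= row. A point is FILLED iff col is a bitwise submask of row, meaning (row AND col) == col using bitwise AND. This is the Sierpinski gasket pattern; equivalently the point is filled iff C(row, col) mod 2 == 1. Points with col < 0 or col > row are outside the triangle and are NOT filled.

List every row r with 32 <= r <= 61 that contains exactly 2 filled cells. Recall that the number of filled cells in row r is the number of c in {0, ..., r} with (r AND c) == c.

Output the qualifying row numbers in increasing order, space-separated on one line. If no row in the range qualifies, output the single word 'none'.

Answer: 32

Derivation:
Row r has 2^popcount(r) filled cells, so we need popcount(r) = log2(2) = 1.
Scan r = 32..61 and keep those with exactly 1 one-bits:
r=32=100000 popcount=1 -> KEEP
r=33=100001 popcount=2 -> skip
r=34=100010 popcount=2 -> skip
r=35=100011 popcount=3 -> skip
r=36=100100 popcount=2 -> skip
r=37=100101 popcount=3 -> skip
r=38=100110 popcount=3 -> skip
r=39=100111 popcount=4 -> skip
r=40=101000 popcount=2 -> skip
r=41=101001 popcount=3 -> skip
r=42=101010 popcount=3 -> skip
r=43=101011 popcount=4 -> skip
r=44=101100 popcount=3 -> skip
r=45=101101 popcount=4 -> skip
r=46=101110 popcount=4 -> skip
r=47=101111 popcount=5 -> skip
r=48=110000 popcount=2 -> skip
r=49=110001 popcount=3 -> skip
r=50=110010 popcount=3 -> skip
r=51=110011 popcount=4 -> skip
r=52=110100 popcount=3 -> skip
r=53=110101 popcount=4 -> skip
r=54=110110 popcount=4 -> skip
r=55=110111 popcount=5 -> skip
r=56=111000 popcount=3 -> skip
r=57=111001 popcount=4 -> skip
r=58=111010 popcount=4 -> skip
r=59=111011 popcount=5 -> skip
r=60=111100 popcount=4 -> skip
r=61=111101 popcount=5 -> skip
Kept rows: 32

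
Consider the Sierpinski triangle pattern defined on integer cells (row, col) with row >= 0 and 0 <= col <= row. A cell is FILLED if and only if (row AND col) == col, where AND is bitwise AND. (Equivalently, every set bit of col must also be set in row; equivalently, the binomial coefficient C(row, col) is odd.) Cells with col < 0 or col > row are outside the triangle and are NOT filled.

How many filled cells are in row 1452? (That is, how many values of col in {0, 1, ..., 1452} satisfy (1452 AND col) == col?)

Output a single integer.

1452 in binary = 10110101100
popcount(1452) = number of 1-bits in 10110101100 = 6
A col c satisfies (1452 AND c) == c iff every set bit of c is also set in 1452; each of the 6 set bits of 1452 can independently be on or off in c.
count = 2^6 = 64

Answer: 64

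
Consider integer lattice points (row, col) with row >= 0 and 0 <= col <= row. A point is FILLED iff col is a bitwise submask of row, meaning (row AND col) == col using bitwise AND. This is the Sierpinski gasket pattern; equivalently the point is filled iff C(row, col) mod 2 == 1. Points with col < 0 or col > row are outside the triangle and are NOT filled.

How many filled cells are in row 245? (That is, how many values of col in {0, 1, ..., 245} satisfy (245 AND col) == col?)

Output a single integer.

245 in binary = 11110101
popcount(245) = number of 1-bits in 11110101 = 6
A col c satisfies (245 AND c) == c iff every set bit of c is also set in 245; each of the 6 set bits of 245 can independently be on or off in c.
count = 2^6 = 64

Answer: 64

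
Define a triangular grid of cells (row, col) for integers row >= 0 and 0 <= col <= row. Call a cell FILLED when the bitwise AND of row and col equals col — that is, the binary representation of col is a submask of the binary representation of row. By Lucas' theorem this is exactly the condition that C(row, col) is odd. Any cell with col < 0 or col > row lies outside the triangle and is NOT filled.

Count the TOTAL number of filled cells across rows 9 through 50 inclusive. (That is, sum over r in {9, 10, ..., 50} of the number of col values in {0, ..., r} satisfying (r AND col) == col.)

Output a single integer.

r9=1001 pc2: +4 =4
r10=1010 pc2: +4 =8
r11=1011 pc3: +8 =16
r12=1100 pc2: +4 =20
r13=1101 pc3: +8 =28
r14=1110 pc3: +8 =36
r15=1111 pc4: +16 =52
r16=10000 pc1: +2 =54
r17=10001 pc2: +4 =58
r18=10010 pc2: +4 =62
r19=10011 pc3: +8 =70
r20=10100 pc2: +4 =74
r21=10101 pc3: +8 =82
r22=10110 pc3: +8 =90
r23=10111 pc4: +16 =106
r24=11000 pc2: +4 =110
r25=11001 pc3: +8 =118
r26=11010 pc3: +8 =126
r27=11011 pc4: +16 =142
r28=11100 pc3: +8 =150
r29=11101 pc4: +16 =166
r30=11110 pc4: +16 =182
r31=11111 pc5: +32 =214
r32=100000 pc1: +2 =216
r33=100001 pc2: +4 =220
r34=100010 pc2: +4 =224
r35=100011 pc3: +8 =232
r36=100100 pc2: +4 =236
r37=100101 pc3: +8 =244
r38=100110 pc3: +8 =252
r39=100111 pc4: +16 =268
r40=101000 pc2: +4 =272
r41=101001 pc3: +8 =280
r42=101010 pc3: +8 =288
r43=101011 pc4: +16 =304
r44=101100 pc3: +8 =312
r45=101101 pc4: +16 =328
r46=101110 pc4: +16 =344
r47=101111 pc5: +32 =376
r48=110000 pc2: +4 =380
r49=110001 pc3: +8 =388
r50=110010 pc3: +8 =396

Answer: 396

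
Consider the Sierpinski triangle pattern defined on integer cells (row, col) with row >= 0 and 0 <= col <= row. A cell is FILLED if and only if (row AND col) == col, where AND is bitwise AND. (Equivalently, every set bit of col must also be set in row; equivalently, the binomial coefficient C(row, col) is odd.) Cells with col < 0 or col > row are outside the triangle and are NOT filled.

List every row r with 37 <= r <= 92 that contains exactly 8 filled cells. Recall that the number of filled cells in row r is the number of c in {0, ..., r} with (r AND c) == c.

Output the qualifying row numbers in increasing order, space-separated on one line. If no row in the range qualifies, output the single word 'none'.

Answer: 37 38 41 42 44 49 50 52 56 67 69 70 73 74 76 81 82 84 88

Derivation:
Row r has 2^popcount(r) filled cells, so we need popcount(r) = log2(8) = 3.
Scan r = 37..92 and keep those with exactly 3 one-bits:
r=37=100101 popcount=3 -> KEEP
r=38=100110 popcount=3 -> KEEP
r=39=100111 popcount=4 -> skip
r=40=101000 popcount=2 -> skip
r=41=101001 popcount=3 -> KEEP
r=42=101010 popcount=3 -> KEEP
r=43=101011 popcount=4 -> skip
r=44=101100 popcount=3 -> KEEP
r=45=101101 popcount=4 -> skip
r=46=101110 popcount=4 -> skip
r=47=101111 popcount=5 -> skip
r=48=110000 popcount=2 -> skip
r=49=110001 popcount=3 -> KEEP
r=50=110010 popcount=3 -> KEEP
r=51=110011 popcount=4 -> skip
r=52=110100 popcount=3 -> KEEP
r=53=110101 popcount=4 -> skip
r=54=110110 popcount=4 -> skip
r=55=110111 popcount=5 -> skip
r=56=111000 popcount=3 -> KEEP
r=57=111001 popcount=4 -> skip
r=58=111010 popcount=4 -> skip
r=59=111011 popcount=5 -> skip
r=60=111100 popcount=4 -> skip
r=61=111101 popcount=5 -> skip
r=62=111110 popcount=5 -> skip
r=63=111111 popcount=6 -> skip
r=64=1000000 popcount=1 -> skip
r=65=1000001 popcount=2 -> skip
r=66=1000010 popcount=2 -> skip
r=67=1000011 popcount=3 -> KEEP
r=68=1000100 popcount=2 -> skip
r=69=1000101 popcount=3 -> KEEP
r=70=1000110 popcount=3 -> KEEP
r=71=1000111 popcount=4 -> skip
r=72=1001000 popcount=2 -> skip
r=73=1001001 popcount=3 -> KEEP
r=74=1001010 popcount=3 -> KEEP
r=75=1001011 popcount=4 -> skip
r=76=1001100 popcount=3 -> KEEP
r=77=1001101 popcount=4 -> skip
r=78=1001110 popcount=4 -> skip
r=79=1001111 popcount=5 -> skip
r=80=1010000 popcount=2 -> skip
r=81=1010001 popcount=3 -> KEEP
r=82=1010010 popcount=3 -> KEEP
r=83=1010011 popcount=4 -> skip
r=84=1010100 popcount=3 -> KEEP
r=85=1010101 popcount=4 -> skip
r=86=1010110 popcount=4 -> skip
r=87=1010111 popcount=5 -> skip
r=88=1011000 popcount=3 -> KEEP
r=89=1011001 popcount=4 -> skip
r=90=1011010 popcount=4 -> skip
r=91=1011011 popcount=5 -> skip
r=92=1011100 popcount=4 -> skip
Kept rows: 37 38 41 42 44 49 50 52 56 67 69 70 73 74 76 81 82 84 88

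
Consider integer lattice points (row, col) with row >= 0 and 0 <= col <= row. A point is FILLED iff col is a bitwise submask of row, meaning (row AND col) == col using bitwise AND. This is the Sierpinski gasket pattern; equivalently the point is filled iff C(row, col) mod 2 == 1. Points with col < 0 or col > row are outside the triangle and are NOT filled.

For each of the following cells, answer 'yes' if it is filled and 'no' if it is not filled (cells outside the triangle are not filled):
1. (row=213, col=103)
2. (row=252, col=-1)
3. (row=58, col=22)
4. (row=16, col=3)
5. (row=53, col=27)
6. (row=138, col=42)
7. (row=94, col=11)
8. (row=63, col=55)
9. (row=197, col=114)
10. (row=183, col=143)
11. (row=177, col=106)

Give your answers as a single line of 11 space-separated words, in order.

Answer: no no no no no no no yes no no no

Derivation:
(213,103): row=0b11010101, col=0b1100111, row AND col = 0b1000101 = 69; 69 != 103 -> empty
(252,-1): col outside [0, 252] -> not filled
(58,22): row=0b111010, col=0b10110, row AND col = 0b10010 = 18; 18 != 22 -> empty
(16,3): row=0b10000, col=0b11, row AND col = 0b0 = 0; 0 != 3 -> empty
(53,27): row=0b110101, col=0b11011, row AND col = 0b10001 = 17; 17 != 27 -> empty
(138,42): row=0b10001010, col=0b101010, row AND col = 0b1010 = 10; 10 != 42 -> empty
(94,11): row=0b1011110, col=0b1011, row AND col = 0b1010 = 10; 10 != 11 -> empty
(63,55): row=0b111111, col=0b110111, row AND col = 0b110111 = 55; 55 == 55 -> filled
(197,114): row=0b11000101, col=0b1110010, row AND col = 0b1000000 = 64; 64 != 114 -> empty
(183,143): row=0b10110111, col=0b10001111, row AND col = 0b10000111 = 135; 135 != 143 -> empty
(177,106): row=0b10110001, col=0b1101010, row AND col = 0b100000 = 32; 32 != 106 -> empty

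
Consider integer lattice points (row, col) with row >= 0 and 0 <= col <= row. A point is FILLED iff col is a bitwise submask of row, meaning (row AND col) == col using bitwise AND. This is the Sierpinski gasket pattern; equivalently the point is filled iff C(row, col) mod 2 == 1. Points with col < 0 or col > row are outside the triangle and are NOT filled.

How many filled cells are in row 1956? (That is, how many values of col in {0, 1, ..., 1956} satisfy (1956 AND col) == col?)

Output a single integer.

1956 in binary = 11110100100
popcount(1956) = number of 1-bits in 11110100100 = 6
A col c satisfies (1956 AND c) == c iff every set bit of c is also set in 1956; each of the 6 set bits of 1956 can independently be on or off in c.
count = 2^6 = 64

Answer: 64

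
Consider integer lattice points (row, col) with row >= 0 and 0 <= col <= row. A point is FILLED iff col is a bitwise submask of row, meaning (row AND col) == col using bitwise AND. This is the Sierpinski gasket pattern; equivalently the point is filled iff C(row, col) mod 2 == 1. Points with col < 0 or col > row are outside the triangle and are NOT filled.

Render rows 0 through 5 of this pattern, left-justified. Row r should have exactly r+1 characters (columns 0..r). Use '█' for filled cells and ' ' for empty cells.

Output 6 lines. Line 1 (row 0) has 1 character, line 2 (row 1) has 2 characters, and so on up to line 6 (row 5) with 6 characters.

r0=0: █
r1=1: ██
r2=10: █ █
r3=11: ████
r4=100: █   █
r5=101: ██  ██

Answer: █
██
█ █
████
█   █
██  ██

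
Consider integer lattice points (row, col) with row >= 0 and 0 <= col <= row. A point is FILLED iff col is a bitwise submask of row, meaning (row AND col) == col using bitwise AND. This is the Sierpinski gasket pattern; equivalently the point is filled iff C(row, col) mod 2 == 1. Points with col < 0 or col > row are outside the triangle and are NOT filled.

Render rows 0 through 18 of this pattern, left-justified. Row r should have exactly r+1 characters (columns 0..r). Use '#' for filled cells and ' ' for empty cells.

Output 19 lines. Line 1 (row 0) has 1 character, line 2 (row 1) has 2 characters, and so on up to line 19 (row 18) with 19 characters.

r0=0: #
r1=1: ##
r2=10: # #
r3=11: ####
r4=100: #   #
r5=101: ##  ##
r6=110: # # # #
r7=111: ########
r8=1000: #       #
r9=1001: ##      ##
r10=1010: # #     # #
r11=1011: ####    ####
r12=1100: #   #   #   #
r13=1101: ##  ##  ##  ##
r14=1110: # # # # # # # #
r15=1111: ################
r16=10000: #               #
r17=10001: ##              ##
r18=10010: # #             # #

Answer: #
##
# #
####
#   #
##  ##
# # # #
########
#       #
##      ##
# #     # #
####    ####
#   #   #   #
##  ##  ##  ##
# # # # # # # #
################
#               #
##              ##
# #             # #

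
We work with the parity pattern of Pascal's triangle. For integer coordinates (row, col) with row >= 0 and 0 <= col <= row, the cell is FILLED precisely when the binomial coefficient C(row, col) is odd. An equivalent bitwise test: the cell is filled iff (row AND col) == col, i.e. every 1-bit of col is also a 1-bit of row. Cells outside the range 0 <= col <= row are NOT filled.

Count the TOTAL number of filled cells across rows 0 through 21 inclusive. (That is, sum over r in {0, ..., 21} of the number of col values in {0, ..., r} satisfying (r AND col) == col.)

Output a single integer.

Answer: 111

Derivation:
r0=0 pc0: +1 =1
r1=1 pc1: +2 =3
r2=10 pc1: +2 =5
r3=11 pc2: +4 =9
r4=100 pc1: +2 =11
r5=101 pc2: +4 =15
r6=110 pc2: +4 =19
r7=111 pc3: +8 =27
r8=1000 pc1: +2 =29
r9=1001 pc2: +4 =33
r10=1010 pc2: +4 =37
r11=1011 pc3: +8 =45
r12=1100 pc2: +4 =49
r13=1101 pc3: +8 =57
r14=1110 pc3: +8 =65
r15=1111 pc4: +16 =81
r16=10000 pc1: +2 =83
r17=10001 pc2: +4 =87
r18=10010 pc2: +4 =91
r19=10011 pc3: +8 =99
r20=10100 pc2: +4 =103
r21=10101 pc3: +8 =111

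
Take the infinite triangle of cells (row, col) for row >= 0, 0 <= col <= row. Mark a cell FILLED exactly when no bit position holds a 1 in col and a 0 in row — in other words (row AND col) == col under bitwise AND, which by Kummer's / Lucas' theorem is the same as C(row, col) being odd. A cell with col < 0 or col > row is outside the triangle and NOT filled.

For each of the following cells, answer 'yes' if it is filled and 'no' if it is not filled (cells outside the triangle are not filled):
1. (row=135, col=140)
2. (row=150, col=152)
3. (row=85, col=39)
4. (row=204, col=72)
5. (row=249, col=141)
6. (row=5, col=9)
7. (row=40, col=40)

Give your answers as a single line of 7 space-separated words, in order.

(135,140): col outside [0, 135] -> not filled
(150,152): col outside [0, 150] -> not filled
(85,39): row=0b1010101, col=0b100111, row AND col = 0b101 = 5; 5 != 39 -> empty
(204,72): row=0b11001100, col=0b1001000, row AND col = 0b1001000 = 72; 72 == 72 -> filled
(249,141): row=0b11111001, col=0b10001101, row AND col = 0b10001001 = 137; 137 != 141 -> empty
(5,9): col outside [0, 5] -> not filled
(40,40): row=0b101000, col=0b101000, row AND col = 0b101000 = 40; 40 == 40 -> filled

Answer: no no no yes no no yes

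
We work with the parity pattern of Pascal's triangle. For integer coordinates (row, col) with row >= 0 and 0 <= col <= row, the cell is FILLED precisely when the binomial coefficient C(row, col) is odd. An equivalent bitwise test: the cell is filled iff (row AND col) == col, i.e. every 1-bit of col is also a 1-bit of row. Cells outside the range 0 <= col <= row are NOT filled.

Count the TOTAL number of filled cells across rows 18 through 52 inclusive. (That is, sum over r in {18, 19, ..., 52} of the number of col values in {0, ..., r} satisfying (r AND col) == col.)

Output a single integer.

r18=10010 pc2: +4 =4
r19=10011 pc3: +8 =12
r20=10100 pc2: +4 =16
r21=10101 pc3: +8 =24
r22=10110 pc3: +8 =32
r23=10111 pc4: +16 =48
r24=11000 pc2: +4 =52
r25=11001 pc3: +8 =60
r26=11010 pc3: +8 =68
r27=11011 pc4: +16 =84
r28=11100 pc3: +8 =92
r29=11101 pc4: +16 =108
r30=11110 pc4: +16 =124
r31=11111 pc5: +32 =156
r32=100000 pc1: +2 =158
r33=100001 pc2: +4 =162
r34=100010 pc2: +4 =166
r35=100011 pc3: +8 =174
r36=100100 pc2: +4 =178
r37=100101 pc3: +8 =186
r38=100110 pc3: +8 =194
r39=100111 pc4: +16 =210
r40=101000 pc2: +4 =214
r41=101001 pc3: +8 =222
r42=101010 pc3: +8 =230
r43=101011 pc4: +16 =246
r44=101100 pc3: +8 =254
r45=101101 pc4: +16 =270
r46=101110 pc4: +16 =286
r47=101111 pc5: +32 =318
r48=110000 pc2: +4 =322
r49=110001 pc3: +8 =330
r50=110010 pc3: +8 =338
r51=110011 pc4: +16 =354
r52=110100 pc3: +8 =362

Answer: 362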